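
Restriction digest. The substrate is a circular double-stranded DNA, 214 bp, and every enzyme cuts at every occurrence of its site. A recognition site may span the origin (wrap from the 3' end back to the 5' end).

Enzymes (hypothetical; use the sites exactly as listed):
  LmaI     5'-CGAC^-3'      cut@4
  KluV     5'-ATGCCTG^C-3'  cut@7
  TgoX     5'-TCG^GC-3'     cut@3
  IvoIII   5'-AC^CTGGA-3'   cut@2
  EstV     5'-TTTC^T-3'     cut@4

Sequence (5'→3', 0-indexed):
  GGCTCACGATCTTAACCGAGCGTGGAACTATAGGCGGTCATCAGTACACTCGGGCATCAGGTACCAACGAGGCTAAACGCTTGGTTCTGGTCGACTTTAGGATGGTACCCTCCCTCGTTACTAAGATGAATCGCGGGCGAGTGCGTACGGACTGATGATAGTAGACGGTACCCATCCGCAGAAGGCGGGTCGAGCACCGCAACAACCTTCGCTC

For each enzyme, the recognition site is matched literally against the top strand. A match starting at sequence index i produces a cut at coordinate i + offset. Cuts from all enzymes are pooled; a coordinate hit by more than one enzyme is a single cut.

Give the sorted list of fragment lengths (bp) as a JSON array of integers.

[94,120]

Site scan:
  LmaI CGAC/4: at [91] ⇒ [95]
  KluV (ATGCCTGC, off=7): no sites
  TgoX TCGGC/3: at [212] ⇒ [1]
  IvoIII (ACCTGGA, off=2): no sites
  EstV (TTTCT, off=4): no sites

All cut coordinates (distinct, sorted): [1, 95]

Fragments:
  1→95: 94 bp
  95→1 (wrap): 214-95+1 = 120 bp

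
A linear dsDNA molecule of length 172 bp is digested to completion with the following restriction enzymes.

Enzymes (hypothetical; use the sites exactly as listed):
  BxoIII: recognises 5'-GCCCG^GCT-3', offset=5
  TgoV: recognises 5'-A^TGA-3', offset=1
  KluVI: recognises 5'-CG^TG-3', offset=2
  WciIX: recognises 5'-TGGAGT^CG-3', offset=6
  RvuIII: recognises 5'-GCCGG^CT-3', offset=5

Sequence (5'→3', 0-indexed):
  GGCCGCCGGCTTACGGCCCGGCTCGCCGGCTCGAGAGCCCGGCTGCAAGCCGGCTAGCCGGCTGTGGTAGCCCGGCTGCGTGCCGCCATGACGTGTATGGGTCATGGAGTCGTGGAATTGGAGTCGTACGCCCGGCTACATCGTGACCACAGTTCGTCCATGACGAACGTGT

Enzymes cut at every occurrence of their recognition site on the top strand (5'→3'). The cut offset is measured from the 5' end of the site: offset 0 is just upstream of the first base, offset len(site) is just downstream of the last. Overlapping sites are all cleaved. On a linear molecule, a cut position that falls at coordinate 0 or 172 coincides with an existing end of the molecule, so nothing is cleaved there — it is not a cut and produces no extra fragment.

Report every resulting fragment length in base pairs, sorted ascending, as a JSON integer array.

[2,3,5,6,8,8,9,9,9,9,10,11,12,12,12,13,17,17]

Per-enzyme occurrences:
  BxoIII GCCCGGCT/5: at [15, 36, 69, 129] ⇒ [20, 41, 74, 134]
  TgoV ATGA/1: at [87, 159] ⇒ [88, 160]
  KluVI CGTG/2: at [78, 91, 110, 141, 167] ⇒ [80, 93, 112, 143, 169]
  WciIX TGGAGTCG/6: at [104, 118] ⇒ [110, 124]
  RvuIII GCCGGCT/5: at [4, 24, 48, 56] ⇒ [9, 29, 53, 61]

All cut coordinates (distinct, sorted): [9, 20, 29, 41, 53, 61, 74, 80, 88, 93, 110, 112, 124, 134, 143, 160, 169]

Fragments:
  [0,9): 9 bp
  [9,20): 11 bp
  [20,29): 9 bp
  [29,41): 12 bp
  [41,53): 12 bp
  [53,61): 8 bp
  [61,74): 13 bp
  [74,80): 6 bp
  [80,88): 8 bp
  [88,93): 5 bp
  [93,110): 17 bp
  [110,112): 2 bp
  [112,124): 12 bp
  [124,134): 10 bp
  [134,143): 9 bp
  [143,160): 17 bp
  [160,169): 9 bp
  [169,172): 3 bp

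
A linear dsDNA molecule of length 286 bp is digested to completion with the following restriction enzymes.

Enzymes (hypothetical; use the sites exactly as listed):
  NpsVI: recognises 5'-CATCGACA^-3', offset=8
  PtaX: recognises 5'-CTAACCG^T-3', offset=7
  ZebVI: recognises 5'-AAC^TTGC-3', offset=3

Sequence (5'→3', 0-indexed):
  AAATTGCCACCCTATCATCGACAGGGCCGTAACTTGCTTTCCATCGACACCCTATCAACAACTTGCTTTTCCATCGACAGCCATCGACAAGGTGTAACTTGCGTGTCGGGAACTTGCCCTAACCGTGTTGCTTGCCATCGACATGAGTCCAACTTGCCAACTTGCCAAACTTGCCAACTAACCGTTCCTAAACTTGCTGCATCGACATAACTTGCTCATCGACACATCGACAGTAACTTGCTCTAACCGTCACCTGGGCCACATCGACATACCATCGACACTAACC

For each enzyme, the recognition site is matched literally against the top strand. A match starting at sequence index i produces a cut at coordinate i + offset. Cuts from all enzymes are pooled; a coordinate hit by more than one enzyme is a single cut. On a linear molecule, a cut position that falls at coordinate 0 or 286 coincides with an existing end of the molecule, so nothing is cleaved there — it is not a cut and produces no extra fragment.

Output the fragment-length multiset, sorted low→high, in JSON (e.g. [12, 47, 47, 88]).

Scan for sites:
  NpsVI (CATCGACA, off=8): starts [15, 41, 71, 81, 135, 199, 216, 224, 261, 272] → cuts [23, 49, 79, 89, 143, 207, 224, 232, 269, 280]
  PtaX (CTAACCGT, off=7): starts [118, 177, 242] → cuts [125, 184, 249]
  ZebVI (AACTTGC, off=3): starts [30, 59, 95, 110, 150, 158, 167, 190, 208, 234] → cuts [33, 62, 98, 113, 153, 161, 170, 193, 211, 237]

Pooled cuts: [23, 33, 49, 62, 79, 89, 98, 113, 125, 143, 153, 161, 170, 184, 193, 207, 211, 224, 232, 237, 249, 269, 280]

Fragment lengths:
  [0,23): 23 bp
  [23,33): 10 bp
  [33,49): 16 bp
  [49,62): 13 bp
  [62,79): 17 bp
  [79,89): 10 bp
  [89,98): 9 bp
  [98,113): 15 bp
  [113,125): 12 bp
  [125,143): 18 bp
  [143,153): 10 bp
  [153,161): 8 bp
  [161,170): 9 bp
  [170,184): 14 bp
  [184,193): 9 bp
  [193,207): 14 bp
  [207,211): 4 bp
  [211,224): 13 bp
  [224,232): 8 bp
  [232,237): 5 bp
  [237,249): 12 bp
  [249,269): 20 bp
  [269,280): 11 bp
  [280,286): 6 bp

[4,5,6,8,8,9,9,9,10,10,10,11,12,12,13,13,14,14,15,16,17,18,20,23]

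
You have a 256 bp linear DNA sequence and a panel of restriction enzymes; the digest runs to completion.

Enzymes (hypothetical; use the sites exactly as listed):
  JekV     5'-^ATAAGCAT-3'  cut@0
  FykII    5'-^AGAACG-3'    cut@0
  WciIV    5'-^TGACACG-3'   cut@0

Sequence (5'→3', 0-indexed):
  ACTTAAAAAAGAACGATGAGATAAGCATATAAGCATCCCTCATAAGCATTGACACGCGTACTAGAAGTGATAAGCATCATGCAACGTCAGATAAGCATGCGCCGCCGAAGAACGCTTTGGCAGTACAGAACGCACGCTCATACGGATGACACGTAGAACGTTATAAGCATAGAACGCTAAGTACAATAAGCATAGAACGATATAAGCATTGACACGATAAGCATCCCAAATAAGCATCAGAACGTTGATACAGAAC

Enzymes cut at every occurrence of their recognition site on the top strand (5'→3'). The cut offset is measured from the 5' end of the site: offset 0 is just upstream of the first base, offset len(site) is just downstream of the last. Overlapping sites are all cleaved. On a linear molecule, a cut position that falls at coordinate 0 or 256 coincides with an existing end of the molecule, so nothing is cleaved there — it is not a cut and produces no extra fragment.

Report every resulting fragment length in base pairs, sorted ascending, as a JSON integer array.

Per-enzyme occurrences:
  JekV (ATAAGCAT, off=0): starts [20, 28, 41, 69, 90, 162, 185, 201, 216, 229] → cuts [20, 28, 41, 69, 90, 162, 185, 201, 216, 229]
  FykII (AGAACG, off=0): starts [9, 108, 126, 154, 170, 193, 238] → cuts [9, 108, 126, 154, 170, 193, 238]
  WciIV (TGACACG, off=0): starts [49, 146, 209] → cuts [49, 146, 209]

Pooled cuts: [9, 20, 28, 41, 49, 69, 90, 108, 126, 146, 154, 162, 170, 185, 193, 201, 209, 216, 229, 238]

Fragment lengths:
  [0,9): 9 bp
  [9,20): 11 bp
  [20,28): 8 bp
  [28,41): 13 bp
  [41,49): 8 bp
  [49,69): 20 bp
  [69,90): 21 bp
  [90,108): 18 bp
  [108,126): 18 bp
  [126,146): 20 bp
  [146,154): 8 bp
  [154,162): 8 bp
  [162,170): 8 bp
  [170,185): 15 bp
  [185,193): 8 bp
  [193,201): 8 bp
  [201,209): 8 bp
  [209,216): 7 bp
  [216,229): 13 bp
  [229,238): 9 bp
  [238,256): 18 bp

[7,8,8,8,8,8,8,8,8,9,9,11,13,13,15,18,18,18,20,20,21]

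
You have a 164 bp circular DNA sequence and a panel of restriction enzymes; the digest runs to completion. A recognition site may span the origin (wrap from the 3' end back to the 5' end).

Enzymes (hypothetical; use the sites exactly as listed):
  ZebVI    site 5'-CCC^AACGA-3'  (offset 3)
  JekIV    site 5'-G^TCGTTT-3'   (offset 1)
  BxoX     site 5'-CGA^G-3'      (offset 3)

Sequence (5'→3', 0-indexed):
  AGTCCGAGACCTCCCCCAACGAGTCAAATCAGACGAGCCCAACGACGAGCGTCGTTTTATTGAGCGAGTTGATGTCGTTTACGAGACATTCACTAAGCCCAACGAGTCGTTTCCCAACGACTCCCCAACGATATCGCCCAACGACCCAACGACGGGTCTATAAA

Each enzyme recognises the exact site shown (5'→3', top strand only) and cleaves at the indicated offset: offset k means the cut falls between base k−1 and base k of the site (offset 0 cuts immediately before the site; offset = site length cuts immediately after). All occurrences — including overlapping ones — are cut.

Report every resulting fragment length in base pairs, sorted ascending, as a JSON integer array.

Per-enzyme occurrences:
  ZebVI (CCCAACGA, off=3): starts [14, 37, 97, 112, 123, 136, 144] → cuts [17, 40, 100, 115, 126, 139, 147]
  JekIV (GTCGTTT, off=1): starts [50, 73, 105] → cuts [51, 74, 106]
  BxoX (CGAG, off=3): starts [4, 19, 33, 45, 64, 81, 102] → cuts [7, 22, 36, 48, 67, 84, 105]

All cut coordinates (distinct, sorted): [7, 17, 22, 36, 40, 48, 51, 67, 74, 84, 100, 105, 106, 115, 126, 139, 147]

Fragments:
  7→17: 10 bp
  17→22: 5 bp
  22→36: 14 bp
  36→40: 4 bp
  40→48: 8 bp
  48→51: 3 bp
  51→67: 16 bp
  67→74: 7 bp
  74→84: 10 bp
  84→100: 16 bp
  100→105: 5 bp
  105→106: 1 bp
  106→115: 9 bp
  115→126: 11 bp
  126→139: 13 bp
  139→147: 8 bp
  147→7 (wrap): 164-147+7 = 24 bp

[1,3,4,5,5,7,8,8,9,10,10,11,13,14,16,16,24]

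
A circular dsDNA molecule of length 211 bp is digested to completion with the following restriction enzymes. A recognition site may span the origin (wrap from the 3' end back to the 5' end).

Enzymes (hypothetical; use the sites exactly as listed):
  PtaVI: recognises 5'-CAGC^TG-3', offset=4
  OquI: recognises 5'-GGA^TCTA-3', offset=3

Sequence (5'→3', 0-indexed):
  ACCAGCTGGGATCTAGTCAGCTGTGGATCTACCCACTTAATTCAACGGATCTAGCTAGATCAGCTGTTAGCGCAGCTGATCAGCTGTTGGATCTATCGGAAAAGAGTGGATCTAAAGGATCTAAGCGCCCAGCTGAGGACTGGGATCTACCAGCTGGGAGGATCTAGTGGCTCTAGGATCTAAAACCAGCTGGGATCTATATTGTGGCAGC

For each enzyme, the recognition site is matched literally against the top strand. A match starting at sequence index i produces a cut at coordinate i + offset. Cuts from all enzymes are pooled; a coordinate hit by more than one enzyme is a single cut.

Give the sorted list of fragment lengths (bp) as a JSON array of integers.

[5,5,6,7,8,8,9,9,10,12,12,12,14,15,16,19,22,22]

Per-enzyme occurrences:
  PtaVI (CAGCTG, off=4): starts [2, 17, 60, 72, 80, 129, 150, 186] → cuts [6, 21, 64, 76, 84, 133, 154, 190]
  OquI (GGATCTA, off=3): starts [8, 24, 46, 88, 107, 116, 142, 159, 175, 192] → cuts [11, 27, 49, 91, 110, 119, 145, 162, 178, 195]

Pooled cuts: [6, 11, 21, 27, 49, 64, 76, 84, 91, 110, 119, 133, 145, 154, 162, 178, 190, 195]

Fragments:
  6→11: 5 bp
  11→21: 10 bp
  21→27: 6 bp
  27→49: 22 bp
  49→64: 15 bp
  64→76: 12 bp
  76→84: 8 bp
  84→91: 7 bp
  91→110: 19 bp
  110→119: 9 bp
  119→133: 14 bp
  133→145: 12 bp
  145→154: 9 bp
  154→162: 8 bp
  162→178: 16 bp
  178→190: 12 bp
  190→195: 5 bp
  195→6 (wrap): 211-195+6 = 22 bp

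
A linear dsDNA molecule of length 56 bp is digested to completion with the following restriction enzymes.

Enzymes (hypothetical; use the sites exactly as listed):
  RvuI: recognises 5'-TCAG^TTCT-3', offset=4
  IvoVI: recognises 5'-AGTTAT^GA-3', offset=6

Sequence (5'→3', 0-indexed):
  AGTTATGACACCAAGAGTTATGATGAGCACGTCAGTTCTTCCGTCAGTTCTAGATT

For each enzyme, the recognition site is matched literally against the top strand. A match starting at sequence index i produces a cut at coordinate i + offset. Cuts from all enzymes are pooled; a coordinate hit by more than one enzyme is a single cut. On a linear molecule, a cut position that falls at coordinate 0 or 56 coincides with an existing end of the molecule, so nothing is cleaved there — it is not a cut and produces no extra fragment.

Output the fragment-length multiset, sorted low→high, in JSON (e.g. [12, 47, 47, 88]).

[6,9,12,14,15]

Site scan:
  RvuI TCAGTTCT/4: at [31, 43] ⇒ [35, 47]
  IvoVI AGTTATGA/6: at [0, 15] ⇒ [6, 21]

All cut coordinates (distinct, sorted): [6, 21, 35, 47]

Fragments:
  [0,6): 6 bp
  [6,21): 15 bp
  [21,35): 14 bp
  [35,47): 12 bp
  [47,56): 9 bp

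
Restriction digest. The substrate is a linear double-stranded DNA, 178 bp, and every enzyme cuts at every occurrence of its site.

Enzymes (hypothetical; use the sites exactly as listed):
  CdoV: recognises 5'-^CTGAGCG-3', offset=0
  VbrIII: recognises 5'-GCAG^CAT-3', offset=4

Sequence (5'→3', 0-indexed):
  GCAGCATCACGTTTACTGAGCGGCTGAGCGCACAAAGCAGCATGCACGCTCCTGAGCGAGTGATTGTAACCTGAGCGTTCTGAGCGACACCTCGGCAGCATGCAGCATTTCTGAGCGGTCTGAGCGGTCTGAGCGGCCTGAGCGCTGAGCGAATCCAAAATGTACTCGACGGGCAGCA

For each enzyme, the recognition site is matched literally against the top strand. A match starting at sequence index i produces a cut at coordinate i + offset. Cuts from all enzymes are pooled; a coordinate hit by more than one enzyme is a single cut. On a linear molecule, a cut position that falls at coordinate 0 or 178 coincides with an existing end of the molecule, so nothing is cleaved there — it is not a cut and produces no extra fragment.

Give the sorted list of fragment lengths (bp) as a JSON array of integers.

Per-enzyme occurrences:
  CdoV CTGAGCG/0: at [15, 23, 51, 70, 79, 110, 119, 128, 137, 144] ⇒ [15, 23, 51, 70, 79, 110, 119, 128, 137, 144]
  VbrIII GCAGCAT/4: at [0, 36, 94, 101] ⇒ [4, 40, 98, 105]

Pooled cuts: [4, 15, 23, 40, 51, 70, 79, 98, 105, 110, 119, 128, 137, 144]

Fragments:
  [0,4): 4 bp
  [4,15): 11 bp
  [15,23): 8 bp
  [23,40): 17 bp
  [40,51): 11 bp
  [51,70): 19 bp
  [70,79): 9 bp
  [79,98): 19 bp
  [98,105): 7 bp
  [105,110): 5 bp
  [110,119): 9 bp
  [119,128): 9 bp
  [128,137): 9 bp
  [137,144): 7 bp
  [144,178): 34 bp

[4,5,7,7,8,9,9,9,9,11,11,17,19,19,34]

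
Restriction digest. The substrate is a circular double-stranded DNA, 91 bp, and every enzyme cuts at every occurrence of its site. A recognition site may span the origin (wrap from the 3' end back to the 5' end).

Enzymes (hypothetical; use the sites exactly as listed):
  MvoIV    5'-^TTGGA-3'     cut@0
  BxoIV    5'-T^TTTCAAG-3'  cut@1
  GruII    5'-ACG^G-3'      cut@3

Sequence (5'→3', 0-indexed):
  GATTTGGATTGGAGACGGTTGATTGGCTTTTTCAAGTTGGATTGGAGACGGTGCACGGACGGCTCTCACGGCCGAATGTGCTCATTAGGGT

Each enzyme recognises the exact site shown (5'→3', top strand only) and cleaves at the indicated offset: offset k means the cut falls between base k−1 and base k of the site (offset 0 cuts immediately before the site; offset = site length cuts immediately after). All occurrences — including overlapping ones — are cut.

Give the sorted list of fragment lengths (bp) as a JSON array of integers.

[4,5,5,7,7,9,9,9,12,24]

Per-enzyme occurrences:
  MvoIV (TTGGA, off=0): starts [3, 8, 36, 41] → cuts [3, 8, 36, 41]
  BxoIV (TTTTCAAG, off=1): starts [28] → cuts [29]
  GruII (ACGG, off=3): starts [14, 47, 54, 58, 67] → cuts [17, 50, 57, 61, 70]

Pooled cuts: [3, 8, 17, 29, 36, 41, 50, 57, 61, 70]

Fragment lengths:
  3→8: 5 bp
  8→17: 9 bp
  17→29: 12 bp
  29→36: 7 bp
  36→41: 5 bp
  41→50: 9 bp
  50→57: 7 bp
  57→61: 4 bp
  61→70: 9 bp
  70→3 (wrap): 91-70+3 = 24 bp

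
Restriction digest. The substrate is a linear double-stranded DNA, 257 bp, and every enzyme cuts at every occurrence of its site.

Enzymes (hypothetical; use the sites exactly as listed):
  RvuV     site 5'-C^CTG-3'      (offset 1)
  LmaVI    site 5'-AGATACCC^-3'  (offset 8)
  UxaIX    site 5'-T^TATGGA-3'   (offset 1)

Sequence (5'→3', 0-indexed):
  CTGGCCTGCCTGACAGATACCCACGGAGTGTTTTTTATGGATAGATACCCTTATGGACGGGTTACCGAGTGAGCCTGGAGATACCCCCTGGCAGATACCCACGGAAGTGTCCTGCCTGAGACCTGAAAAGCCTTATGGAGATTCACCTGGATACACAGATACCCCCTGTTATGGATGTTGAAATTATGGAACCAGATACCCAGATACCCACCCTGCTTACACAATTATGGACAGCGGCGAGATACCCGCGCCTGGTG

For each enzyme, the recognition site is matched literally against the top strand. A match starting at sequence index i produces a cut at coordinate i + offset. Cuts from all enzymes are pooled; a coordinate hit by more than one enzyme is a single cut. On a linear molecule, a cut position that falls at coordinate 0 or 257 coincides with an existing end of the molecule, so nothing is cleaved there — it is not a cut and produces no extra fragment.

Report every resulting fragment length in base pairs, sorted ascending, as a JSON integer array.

Per-enzyme occurrences:
  RvuV CCTG/1: at [4, 8, 73, 86, 110, 114, 121, 145, 164, 211, 250] ⇒ [5, 9, 74, 87, 111, 115, 122, 146, 165, 212, 251]
  LmaVI AGATACCC/8: at [14, 42, 78, 92, 156, 193, 201, 239] ⇒ [22, 50, 86, 100, 164, 201, 209, 247]
  UxaIX TTATGGA/1: at [34, 50, 132, 168, 183, 224] ⇒ [35, 51, 133, 169, 184, 225]

Pooled cuts: [5, 9, 22, 35, 50, 51, 74, 86, 87, 100, 111, 115, 122, 133, 146, 164, 165, 169, 184, 201, 209, 212, 225, 247, 251]

Fragment lengths:
  [0,5): 5 bp
  [5,9): 4 bp
  [9,22): 13 bp
  [22,35): 13 bp
  [35,50): 15 bp
  [50,51): 1 bp
  [51,74): 23 bp
  [74,86): 12 bp
  [86,87): 1 bp
  [87,100): 13 bp
  [100,111): 11 bp
  [111,115): 4 bp
  [115,122): 7 bp
  [122,133): 11 bp
  [133,146): 13 bp
  [146,164): 18 bp
  [164,165): 1 bp
  [165,169): 4 bp
  [169,184): 15 bp
  [184,201): 17 bp
  [201,209): 8 bp
  [209,212): 3 bp
  [212,225): 13 bp
  [225,247): 22 bp
  [247,251): 4 bp
  [251,257): 6 bp

[1,1,1,3,4,4,4,4,5,6,7,8,11,11,12,13,13,13,13,13,15,15,17,18,22,23]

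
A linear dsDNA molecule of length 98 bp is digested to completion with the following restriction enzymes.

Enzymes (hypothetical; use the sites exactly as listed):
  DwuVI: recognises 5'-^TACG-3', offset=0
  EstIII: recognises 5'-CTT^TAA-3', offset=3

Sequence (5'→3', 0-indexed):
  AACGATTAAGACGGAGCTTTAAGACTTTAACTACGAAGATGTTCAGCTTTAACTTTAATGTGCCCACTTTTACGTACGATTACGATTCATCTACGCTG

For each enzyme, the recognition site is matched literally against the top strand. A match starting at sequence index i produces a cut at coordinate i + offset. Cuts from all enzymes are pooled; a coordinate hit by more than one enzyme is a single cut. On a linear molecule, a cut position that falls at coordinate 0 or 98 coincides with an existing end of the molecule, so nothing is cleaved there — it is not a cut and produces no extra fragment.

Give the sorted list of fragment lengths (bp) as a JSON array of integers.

Per-enzyme occurrences:
  DwuVI TACG/0: at [31, 70, 74, 80, 91] ⇒ [31, 70, 74, 80, 91]
  EstIII CTTTAA/3: at [16, 24, 46, 52] ⇒ [19, 27, 49, 55]

All cut coordinates (distinct, sorted): [19, 27, 31, 49, 55, 70, 74, 80, 91]

Fragment lengths:
  [0,19): 19 bp
  [19,27): 8 bp
  [27,31): 4 bp
  [31,49): 18 bp
  [49,55): 6 bp
  [55,70): 15 bp
  [70,74): 4 bp
  [74,80): 6 bp
  [80,91): 11 bp
  [91,98): 7 bp

[4,4,6,6,7,8,11,15,18,19]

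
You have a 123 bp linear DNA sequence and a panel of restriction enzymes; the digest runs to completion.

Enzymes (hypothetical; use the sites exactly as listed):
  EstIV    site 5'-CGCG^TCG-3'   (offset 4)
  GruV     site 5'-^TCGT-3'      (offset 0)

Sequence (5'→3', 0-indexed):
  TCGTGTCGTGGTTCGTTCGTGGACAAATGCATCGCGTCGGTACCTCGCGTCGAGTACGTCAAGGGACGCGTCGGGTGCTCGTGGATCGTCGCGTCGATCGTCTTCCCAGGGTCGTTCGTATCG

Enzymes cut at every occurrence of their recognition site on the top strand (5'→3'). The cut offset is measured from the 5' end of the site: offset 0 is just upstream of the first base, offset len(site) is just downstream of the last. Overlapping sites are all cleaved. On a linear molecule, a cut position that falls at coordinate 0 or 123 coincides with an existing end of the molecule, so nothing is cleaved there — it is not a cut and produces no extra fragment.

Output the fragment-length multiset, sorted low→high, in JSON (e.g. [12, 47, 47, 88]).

[4,4,4,5,7,7,8,8,8,13,14,20,21]

Per-enzyme occurrences:
  EstIV CGCGTCG/4: at [32, 45, 66, 89] ⇒ [36, 49, 70, 93]
  GruV TCGT/0: at [0, 5, 12, 16, 78, 85, 97, 111, 115] ⇒ [5, 12, 16, 78, 85, 97, 111, 115] (position 0 is a terminus of the linear molecule — no cut)

Pooled cuts: [5, 12, 16, 36, 49, 70, 78, 85, 93, 97, 111, 115]

Fragment lengths:
  [0,5): 5 bp
  [5,12): 7 bp
  [12,16): 4 bp
  [16,36): 20 bp
  [36,49): 13 bp
  [49,70): 21 bp
  [70,78): 8 bp
  [78,85): 7 bp
  [85,93): 8 bp
  [93,97): 4 bp
  [97,111): 14 bp
  [111,115): 4 bp
  [115,123): 8 bp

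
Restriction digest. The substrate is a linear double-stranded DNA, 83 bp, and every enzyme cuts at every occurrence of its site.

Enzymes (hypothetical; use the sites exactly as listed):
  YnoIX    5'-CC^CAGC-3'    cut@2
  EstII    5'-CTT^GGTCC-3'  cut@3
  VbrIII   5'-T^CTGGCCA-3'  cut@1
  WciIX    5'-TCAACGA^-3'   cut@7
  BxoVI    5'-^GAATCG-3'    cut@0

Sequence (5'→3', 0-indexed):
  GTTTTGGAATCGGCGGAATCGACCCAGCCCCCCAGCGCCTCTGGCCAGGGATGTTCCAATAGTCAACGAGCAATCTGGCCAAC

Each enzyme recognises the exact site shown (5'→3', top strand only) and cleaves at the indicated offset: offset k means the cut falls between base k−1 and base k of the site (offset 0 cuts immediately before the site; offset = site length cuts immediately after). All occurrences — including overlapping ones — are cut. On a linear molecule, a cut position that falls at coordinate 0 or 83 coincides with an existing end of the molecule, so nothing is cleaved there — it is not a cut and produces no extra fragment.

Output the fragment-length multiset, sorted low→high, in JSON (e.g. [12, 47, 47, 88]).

[5,6,8,8,9,9,9,29]

Site scan:
  YnoIX CCCAGC/2: at [22, 30] ⇒ [24, 32]
  EstII (CTTGGTCC, off=3): no sites
  VbrIII TCTGGCCA/1: at [39, 73] ⇒ [40, 74]
  WciIX TCAACGA/7: at [62] ⇒ [69]
  BxoVI GAATCG/0: at [6, 15] ⇒ [6, 15]

Pooled cuts: [6, 15, 24, 32, 40, 69, 74]

Fragments:
  [0,6): 6 bp
  [6,15): 9 bp
  [15,24): 9 bp
  [24,32): 8 bp
  [32,40): 8 bp
  [40,69): 29 bp
  [69,74): 5 bp
  [74,83): 9 bp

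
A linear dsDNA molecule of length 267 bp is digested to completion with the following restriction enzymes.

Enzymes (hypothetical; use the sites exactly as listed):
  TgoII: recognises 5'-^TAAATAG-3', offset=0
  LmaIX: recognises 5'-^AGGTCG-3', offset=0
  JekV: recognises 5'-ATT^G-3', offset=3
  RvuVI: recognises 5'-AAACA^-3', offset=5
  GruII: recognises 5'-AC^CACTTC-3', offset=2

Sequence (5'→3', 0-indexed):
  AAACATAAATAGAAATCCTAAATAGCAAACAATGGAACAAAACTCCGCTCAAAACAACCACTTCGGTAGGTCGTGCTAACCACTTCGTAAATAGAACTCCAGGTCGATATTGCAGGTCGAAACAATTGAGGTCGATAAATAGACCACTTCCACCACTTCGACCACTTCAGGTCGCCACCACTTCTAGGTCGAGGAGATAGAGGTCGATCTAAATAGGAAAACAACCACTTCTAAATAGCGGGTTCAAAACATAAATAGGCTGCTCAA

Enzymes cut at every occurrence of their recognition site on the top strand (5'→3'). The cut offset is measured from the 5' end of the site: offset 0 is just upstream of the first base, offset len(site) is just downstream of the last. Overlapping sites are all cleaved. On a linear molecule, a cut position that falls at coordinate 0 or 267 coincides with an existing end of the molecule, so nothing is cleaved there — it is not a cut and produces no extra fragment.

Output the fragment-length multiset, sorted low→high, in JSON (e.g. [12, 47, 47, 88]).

[1,2,2,2,3,5,6,6,7,7,7,9,9,9,9,9,10,11,11,13,13,13,13,14,15,16,20,25]

Site scan:
  TgoII (TAAATAG, off=0): starts [5, 18, 87, 135, 209, 231, 251] → cuts [5, 18, 87, 135, 209, 231, 251]
  LmaIX (AGGTCG, off=0): starts [67, 100, 113, 128, 168, 185, 200] → cuts [67, 100, 113, 128, 168, 185, 200]
  JekV (ATTG, off=3): starts [108, 124] → cuts [111, 127]
  RvuVI (AAACA, off=5): starts [0, 26, 51, 119, 218, 246] → cuts [5, 31, 56, 124, 223, 251]
  GruII (ACCACTTC, off=2): starts [56, 78, 142, 151, 160, 176, 223] → cuts [58, 80, 144, 153, 162, 178, 225]

All cut coordinates (distinct, sorted): [5, 18, 31, 56, 58, 67, 80, 87, 100, 111, 113, 124, 127, 128, 135, 144, 153, 162, 168, 178, 185, 200, 209, 223, 225, 231, 251]

Fragments:
  [0,5): 5 bp
  [5,18): 13 bp
  [18,31): 13 bp
  [31,56): 25 bp
  [56,58): 2 bp
  [58,67): 9 bp
  [67,80): 13 bp
  [80,87): 7 bp
  [87,100): 13 bp
  [100,111): 11 bp
  [111,113): 2 bp
  [113,124): 11 bp
  [124,127): 3 bp
  [127,128): 1 bp
  [128,135): 7 bp
  [135,144): 9 bp
  [144,153): 9 bp
  [153,162): 9 bp
  [162,168): 6 bp
  [168,178): 10 bp
  [178,185): 7 bp
  [185,200): 15 bp
  [200,209): 9 bp
  [209,223): 14 bp
  [223,225): 2 bp
  [225,231): 6 bp
  [231,251): 20 bp
  [251,267): 16 bp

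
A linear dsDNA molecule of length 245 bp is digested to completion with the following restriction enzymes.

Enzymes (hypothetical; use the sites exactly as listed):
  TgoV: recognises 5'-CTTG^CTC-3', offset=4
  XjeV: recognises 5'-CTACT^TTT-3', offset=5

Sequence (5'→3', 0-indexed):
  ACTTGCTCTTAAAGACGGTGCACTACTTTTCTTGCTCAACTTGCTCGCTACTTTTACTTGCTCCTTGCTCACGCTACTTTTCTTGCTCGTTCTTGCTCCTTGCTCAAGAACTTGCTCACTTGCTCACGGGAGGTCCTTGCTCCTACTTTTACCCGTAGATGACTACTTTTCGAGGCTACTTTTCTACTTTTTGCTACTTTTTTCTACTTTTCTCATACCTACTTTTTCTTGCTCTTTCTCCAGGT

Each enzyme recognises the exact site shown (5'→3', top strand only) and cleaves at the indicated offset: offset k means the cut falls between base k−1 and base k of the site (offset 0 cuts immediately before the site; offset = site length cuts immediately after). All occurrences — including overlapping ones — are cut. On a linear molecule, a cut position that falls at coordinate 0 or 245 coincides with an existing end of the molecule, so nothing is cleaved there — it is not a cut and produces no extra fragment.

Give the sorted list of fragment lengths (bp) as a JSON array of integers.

Scan for sites:
  TgoV CTTGCTC/4: at [1, 30, 39, 56, 63, 81, 91, 98, 110, 118, 135, 227] ⇒ [5, 34, 43, 60, 67, 85, 95, 102, 114, 122, 139, 231]
  XjeV CTACTTTT/5: at [22, 47, 73, 142, 162, 175, 183, 193, 203, 218] ⇒ [27, 52, 78, 147, 167, 180, 188, 198, 208, 223]

Pooled cuts: [5, 27, 34, 43, 52, 60, 67, 78, 85, 95, 102, 114, 122, 139, 147, 167, 180, 188, 198, 208, 223, 231]

Fragment lengths:
  [0,5): 5 bp
  [5,27): 22 bp
  [27,34): 7 bp
  [34,43): 9 bp
  [43,52): 9 bp
  [52,60): 8 bp
  [60,67): 7 bp
  [67,78): 11 bp
  [78,85): 7 bp
  [85,95): 10 bp
  [95,102): 7 bp
  [102,114): 12 bp
  [114,122): 8 bp
  [122,139): 17 bp
  [139,147): 8 bp
  [147,167): 20 bp
  [167,180): 13 bp
  [180,188): 8 bp
  [188,198): 10 bp
  [198,208): 10 bp
  [208,223): 15 bp
  [223,231): 8 bp
  [231,245): 14 bp

[5,7,7,7,7,8,8,8,8,8,9,9,10,10,10,11,12,13,14,15,17,20,22]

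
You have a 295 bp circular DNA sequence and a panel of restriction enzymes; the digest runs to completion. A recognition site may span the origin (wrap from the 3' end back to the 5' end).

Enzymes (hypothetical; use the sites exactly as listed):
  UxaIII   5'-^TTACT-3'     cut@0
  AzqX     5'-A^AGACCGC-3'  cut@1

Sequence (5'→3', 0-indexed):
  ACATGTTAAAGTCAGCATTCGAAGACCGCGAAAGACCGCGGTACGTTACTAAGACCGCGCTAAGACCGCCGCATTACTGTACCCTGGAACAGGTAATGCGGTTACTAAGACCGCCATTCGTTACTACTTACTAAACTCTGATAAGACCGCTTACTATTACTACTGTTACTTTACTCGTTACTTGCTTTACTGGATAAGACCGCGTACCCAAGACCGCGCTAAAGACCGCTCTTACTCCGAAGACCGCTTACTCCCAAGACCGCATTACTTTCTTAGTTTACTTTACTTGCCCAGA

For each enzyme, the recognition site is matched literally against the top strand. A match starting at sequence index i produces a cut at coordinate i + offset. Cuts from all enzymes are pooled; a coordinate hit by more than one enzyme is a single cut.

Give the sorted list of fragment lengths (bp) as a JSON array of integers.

Site scan:
  UxaIII TTACT/0: at [45, 73, 101, 120, 127, 150, 156, 165, 170, 177, 186, 231, 247, 264, 277, 282] ⇒ [45, 73, 101, 120, 127, 150, 156, 165, 170, 177, 186, 231, 247, 264, 277, 282]
  AzqX AAGACCGC/1: at [21, 31, 50, 61, 106, 142, 195, 209, 221, 239, 255] ⇒ [22, 32, 51, 62, 107, 143, 196, 210, 222, 240, 256]

Pooled cuts: [22, 32, 45, 51, 62, 73, 101, 107, 120, 127, 143, 150, 156, 165, 170, 177, 186, 196, 210, 222, 231, 240, 247, 256, 264, 277, 282]

Fragments:
  22→32: 10 bp
  32→45: 13 bp
  45→51: 6 bp
  51→62: 11 bp
  62→73: 11 bp
  73→101: 28 bp
  101→107: 6 bp
  107→120: 13 bp
  120→127: 7 bp
  127→143: 16 bp
  143→150: 7 bp
  150→156: 6 bp
  156→165: 9 bp
  165→170: 5 bp
  170→177: 7 bp
  177→186: 9 bp
  186→196: 10 bp
  196→210: 14 bp
  210→222: 12 bp
  222→231: 9 bp
  231→240: 9 bp
  240→247: 7 bp
  247→256: 9 bp
  256→264: 8 bp
  264→277: 13 bp
  277→282: 5 bp
  282→22 (wrap): 295-282+22 = 35 bp

[5,5,6,6,6,7,7,7,7,8,9,9,9,9,9,10,10,11,11,12,13,13,13,14,16,28,35]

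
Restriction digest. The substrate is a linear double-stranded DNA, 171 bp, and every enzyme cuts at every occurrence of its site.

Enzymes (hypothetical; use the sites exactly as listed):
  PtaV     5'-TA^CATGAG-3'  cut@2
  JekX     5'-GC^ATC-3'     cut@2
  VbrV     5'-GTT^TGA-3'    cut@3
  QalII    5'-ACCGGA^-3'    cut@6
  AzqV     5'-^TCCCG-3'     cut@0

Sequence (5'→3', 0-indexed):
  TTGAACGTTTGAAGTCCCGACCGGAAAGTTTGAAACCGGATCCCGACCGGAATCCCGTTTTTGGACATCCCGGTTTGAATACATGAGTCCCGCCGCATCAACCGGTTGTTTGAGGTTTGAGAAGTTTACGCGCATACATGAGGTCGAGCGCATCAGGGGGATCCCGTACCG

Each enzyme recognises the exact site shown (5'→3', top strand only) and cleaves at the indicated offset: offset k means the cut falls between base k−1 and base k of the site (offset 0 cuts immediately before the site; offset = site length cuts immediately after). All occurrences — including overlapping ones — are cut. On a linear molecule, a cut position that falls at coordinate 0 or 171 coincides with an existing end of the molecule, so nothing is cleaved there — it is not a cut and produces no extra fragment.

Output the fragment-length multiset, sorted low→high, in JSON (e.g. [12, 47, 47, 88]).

Per-enzyme occurrences:
  PtaV (TACATGAG, off=2): starts [79, 134] → cuts [81, 136]
  JekX (GCATC, off=2): starts [94, 149] → cuts [96, 151]
  VbrV (GTTTGA, off=3): starts [6, 27, 72, 107, 114] → cuts [9, 30, 75, 110, 117]
  QalII (ACCGGA, off=6): starts [19, 34, 45] → cuts [25, 40, 51]
  AzqV (TCCCG, off=0): starts [14, 40, 52, 67, 87, 161] → cuts [14, 40, 52, 67, 87, 161]

Pooled cuts: [9, 14, 25, 30, 40, 51, 52, 67, 75, 81, 87, 96, 110, 117, 136, 151, 161]

Fragment lengths:
  [0,9): 9 bp
  [9,14): 5 bp
  [14,25): 11 bp
  [25,30): 5 bp
  [30,40): 10 bp
  [40,51): 11 bp
  [51,52): 1 bp
  [52,67): 15 bp
  [67,75): 8 bp
  [75,81): 6 bp
  [81,87): 6 bp
  [87,96): 9 bp
  [96,110): 14 bp
  [110,117): 7 bp
  [117,136): 19 bp
  [136,151): 15 bp
  [151,161): 10 bp
  [161,171): 10 bp

[1,5,5,6,6,7,8,9,9,10,10,10,11,11,14,15,15,19]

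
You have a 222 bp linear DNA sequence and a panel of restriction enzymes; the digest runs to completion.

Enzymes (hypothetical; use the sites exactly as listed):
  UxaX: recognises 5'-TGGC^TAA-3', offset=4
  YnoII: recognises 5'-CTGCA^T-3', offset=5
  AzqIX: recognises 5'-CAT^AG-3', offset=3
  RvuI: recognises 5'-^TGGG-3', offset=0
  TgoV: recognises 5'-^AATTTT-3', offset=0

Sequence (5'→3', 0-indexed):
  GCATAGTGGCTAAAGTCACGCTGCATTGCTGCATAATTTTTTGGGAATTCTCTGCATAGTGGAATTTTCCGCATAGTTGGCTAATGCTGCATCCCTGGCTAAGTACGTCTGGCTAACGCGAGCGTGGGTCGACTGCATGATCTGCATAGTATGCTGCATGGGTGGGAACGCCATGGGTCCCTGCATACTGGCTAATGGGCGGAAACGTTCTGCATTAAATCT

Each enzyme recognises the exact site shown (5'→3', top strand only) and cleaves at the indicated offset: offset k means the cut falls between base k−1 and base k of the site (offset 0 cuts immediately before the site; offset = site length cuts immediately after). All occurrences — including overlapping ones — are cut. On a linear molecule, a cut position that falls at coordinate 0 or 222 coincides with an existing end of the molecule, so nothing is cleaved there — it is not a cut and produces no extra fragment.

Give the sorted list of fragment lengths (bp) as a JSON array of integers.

[1,1,1,3,4,4,5,6,7,7,7,8,8,8,9,10,11,11,11,12,12,13,14,15,15,19]

Scan for sites:
  UxaX TGGCTAA/4: at [6, 77, 95, 109, 188] ⇒ [10, 81, 99, 113, 192]
  YnoII CTGCAT/5: at [20, 28, 51, 86, 132, 141, 153, 180, 209] ⇒ [25, 33, 56, 91, 137, 146, 158, 185, 214]
  AzqIX CATAG/3: at [1, 54, 71, 144] ⇒ [4, 57, 74, 147]
  RvuI TGGG/0: at [41, 124, 158, 162, 173, 195] ⇒ [41, 124, 158, 162, 173, 195]
  TgoV AATTTT/0: at [34, 62] ⇒ [34, 62]

Pooled cuts: [4, 10, 25, 33, 34, 41, 56, 57, 62, 74, 81, 91, 99, 113, 124, 137, 146, 147, 158, 162, 173, 185, 192, 195, 214]

Fragments:
  [0,4): 4 bp
  [4,10): 6 bp
  [10,25): 15 bp
  [25,33): 8 bp
  [33,34): 1 bp
  [34,41): 7 bp
  [41,56): 15 bp
  [56,57): 1 bp
  [57,62): 5 bp
  [62,74): 12 bp
  [74,81): 7 bp
  [81,91): 10 bp
  [91,99): 8 bp
  [99,113): 14 bp
  [113,124): 11 bp
  [124,137): 13 bp
  [137,146): 9 bp
  [146,147): 1 bp
  [147,158): 11 bp
  [158,162): 4 bp
  [162,173): 11 bp
  [173,185): 12 bp
  [185,192): 7 bp
  [192,195): 3 bp
  [195,214): 19 bp
  [214,222): 8 bp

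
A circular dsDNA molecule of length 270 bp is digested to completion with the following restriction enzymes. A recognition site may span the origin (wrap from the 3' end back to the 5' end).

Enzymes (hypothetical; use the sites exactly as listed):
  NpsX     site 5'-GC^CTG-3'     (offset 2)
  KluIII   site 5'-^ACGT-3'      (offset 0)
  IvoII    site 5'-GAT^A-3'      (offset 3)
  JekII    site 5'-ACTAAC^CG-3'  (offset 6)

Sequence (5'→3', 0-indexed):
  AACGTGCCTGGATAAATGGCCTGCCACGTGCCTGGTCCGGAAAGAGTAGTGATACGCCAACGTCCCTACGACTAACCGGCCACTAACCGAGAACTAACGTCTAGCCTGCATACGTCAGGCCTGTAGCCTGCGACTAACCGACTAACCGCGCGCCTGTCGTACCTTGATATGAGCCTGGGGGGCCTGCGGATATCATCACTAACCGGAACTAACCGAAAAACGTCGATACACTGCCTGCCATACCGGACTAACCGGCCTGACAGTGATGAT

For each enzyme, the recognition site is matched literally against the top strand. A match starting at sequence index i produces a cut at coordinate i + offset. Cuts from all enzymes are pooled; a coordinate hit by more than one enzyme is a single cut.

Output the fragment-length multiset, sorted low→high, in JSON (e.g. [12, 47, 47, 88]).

Per-enzyme occurrences:
  NpsX (GCCTG, off=2): starts [5, 18, 29, 103, 118, 125, 151, 172, 181, 232, 254] → cuts [7, 20, 31, 105, 120, 127, 153, 174, 183, 234, 256]
  KluIII (ACGT, off=0): starts [1, 25, 59, 96, 111, 219] → cuts [1, 25, 59, 96, 111, 219]
  IvoII (GATA, off=3): starts [10, 50, 165, 188, 224, 267] → cuts [0, 13, 53, 168, 191, 227]
  JekII (ACTAACCG, off=6): starts [70, 81, 132, 140, 197, 207, 246] → cuts [76, 87, 138, 146, 203, 213, 252]

All cut coordinates (distinct, sorted): [0, 1, 7, 13, 20, 25, 31, 53, 59, 76, 87, 96, 105, 111, 120, 127, 138, 146, 153, 168, 174, 183, 191, 203, 213, 219, 227, 234, 252, 256]

Fragment lengths:
  0→1: 1 bp
  1→7: 6 bp
  7→13: 6 bp
  13→20: 7 bp
  20→25: 5 bp
  25→31: 6 bp
  31→53: 22 bp
  53→59: 6 bp
  59→76: 17 bp
  76→87: 11 bp
  87→96: 9 bp
  96→105: 9 bp
  105→111: 6 bp
  111→120: 9 bp
  120→127: 7 bp
  127→138: 11 bp
  138→146: 8 bp
  146→153: 7 bp
  153→168: 15 bp
  168→174: 6 bp
  174→183: 9 bp
  183→191: 8 bp
  191→203: 12 bp
  203→213: 10 bp
  213→219: 6 bp
  219→227: 8 bp
  227→234: 7 bp
  234→252: 18 bp
  252→256: 4 bp
  256→0 (wrap): 270-256+0 = 14 bp

[1,4,5,6,6,6,6,6,6,6,7,7,7,7,8,8,8,9,9,9,9,10,11,11,12,14,15,17,18,22]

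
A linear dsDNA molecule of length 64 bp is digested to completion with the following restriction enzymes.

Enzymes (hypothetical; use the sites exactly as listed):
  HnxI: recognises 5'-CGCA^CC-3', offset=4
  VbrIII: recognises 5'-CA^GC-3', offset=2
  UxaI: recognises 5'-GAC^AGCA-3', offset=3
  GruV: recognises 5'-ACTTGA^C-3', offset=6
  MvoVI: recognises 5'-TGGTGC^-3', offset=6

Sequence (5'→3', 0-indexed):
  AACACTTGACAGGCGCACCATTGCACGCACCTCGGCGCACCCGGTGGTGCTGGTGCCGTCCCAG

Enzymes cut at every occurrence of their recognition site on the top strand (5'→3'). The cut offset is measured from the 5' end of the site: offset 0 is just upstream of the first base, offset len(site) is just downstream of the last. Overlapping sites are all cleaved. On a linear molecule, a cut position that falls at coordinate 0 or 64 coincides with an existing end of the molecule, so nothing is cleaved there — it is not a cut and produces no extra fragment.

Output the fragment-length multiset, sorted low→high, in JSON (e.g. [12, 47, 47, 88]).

Per-enzyme occurrences:
  HnxI (CGCACC, off=4): starts [13, 25, 35] → cuts [17, 29, 39]
  VbrIII (CAGC, off=2): no sites
  UxaI (GACAGCA, off=3): no sites
  GruV (ACTTGAC, off=6): starts [3] → cuts [9]
  MvoVI (TGGTGC, off=6): starts [44, 50] → cuts [50, 56]

All cut coordinates (distinct, sorted): [9, 17, 29, 39, 50, 56]

Fragments:
  [0,9): 9 bp
  [9,17): 8 bp
  [17,29): 12 bp
  [29,39): 10 bp
  [39,50): 11 bp
  [50,56): 6 bp
  [56,64): 8 bp

[6,8,8,9,10,11,12]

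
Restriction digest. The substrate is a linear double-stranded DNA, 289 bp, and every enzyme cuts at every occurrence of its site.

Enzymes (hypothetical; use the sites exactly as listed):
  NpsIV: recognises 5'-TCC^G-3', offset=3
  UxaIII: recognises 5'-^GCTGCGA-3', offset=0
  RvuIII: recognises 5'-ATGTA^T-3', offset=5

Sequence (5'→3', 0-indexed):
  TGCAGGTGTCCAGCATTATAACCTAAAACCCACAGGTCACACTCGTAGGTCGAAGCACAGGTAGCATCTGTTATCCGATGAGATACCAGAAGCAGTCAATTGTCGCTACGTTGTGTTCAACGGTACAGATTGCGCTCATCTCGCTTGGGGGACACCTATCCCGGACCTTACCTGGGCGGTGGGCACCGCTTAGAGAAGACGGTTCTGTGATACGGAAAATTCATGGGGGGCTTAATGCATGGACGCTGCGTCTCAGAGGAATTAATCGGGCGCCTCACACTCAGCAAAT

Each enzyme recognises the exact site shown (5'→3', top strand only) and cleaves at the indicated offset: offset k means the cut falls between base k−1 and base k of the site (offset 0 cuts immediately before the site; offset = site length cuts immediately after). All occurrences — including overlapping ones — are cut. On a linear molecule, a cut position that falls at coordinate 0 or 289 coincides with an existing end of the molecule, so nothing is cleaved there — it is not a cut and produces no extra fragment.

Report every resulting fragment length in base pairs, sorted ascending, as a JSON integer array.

Site scan:
  NpsIV TCCG/3: at [73] ⇒ [76]
  UxaIII (GCTGCGA, off=0): no sites
  RvuIII (ATGTAT, off=5): no sites

Pooled cuts: [76]

Fragment lengths:
  [0,76): 76 bp
  [76,289): 213 bp

[76,213]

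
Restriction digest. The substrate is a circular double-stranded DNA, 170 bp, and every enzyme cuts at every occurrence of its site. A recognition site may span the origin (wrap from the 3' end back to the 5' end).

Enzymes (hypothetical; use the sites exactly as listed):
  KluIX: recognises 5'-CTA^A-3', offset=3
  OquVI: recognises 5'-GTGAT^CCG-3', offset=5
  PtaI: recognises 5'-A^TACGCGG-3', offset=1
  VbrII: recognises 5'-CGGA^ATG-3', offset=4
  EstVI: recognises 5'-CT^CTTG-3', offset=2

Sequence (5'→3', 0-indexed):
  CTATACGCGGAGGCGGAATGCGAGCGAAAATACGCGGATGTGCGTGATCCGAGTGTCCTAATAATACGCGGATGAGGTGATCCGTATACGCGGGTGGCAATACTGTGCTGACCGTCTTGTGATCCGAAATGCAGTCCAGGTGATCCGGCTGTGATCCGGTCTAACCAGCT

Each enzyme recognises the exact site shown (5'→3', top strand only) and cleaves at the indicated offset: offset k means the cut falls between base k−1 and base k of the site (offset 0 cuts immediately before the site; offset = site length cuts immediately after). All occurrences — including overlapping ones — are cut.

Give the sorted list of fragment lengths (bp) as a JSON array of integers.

[4,5,8,10,11,12,13,14,17,18,21,37]

Site scan:
  KluIX CTAA/3: at [57, 160] ⇒ [60, 163]
  OquVI GTGATCCG/5: at [43, 76, 118, 139, 150] ⇒ [48, 81, 123, 144, 155]
  PtaI ATACGCGG/1: at [2, 29, 63, 85] ⇒ [3, 30, 64, 86]
  VbrII CGGAATG/4: at [13] ⇒ [17]
  EstVI (CTCTTG, off=2): no sites

Pooled cuts: [3, 17, 30, 48, 60, 64, 81, 86, 123, 144, 155, 163]

Fragment lengths:
  3→17: 14 bp
  17→30: 13 bp
  30→48: 18 bp
  48→60: 12 bp
  60→64: 4 bp
  64→81: 17 bp
  81→86: 5 bp
  86→123: 37 bp
  123→144: 21 bp
  144→155: 11 bp
  155→163: 8 bp
  163→3 (wrap): 170-163+3 = 10 bp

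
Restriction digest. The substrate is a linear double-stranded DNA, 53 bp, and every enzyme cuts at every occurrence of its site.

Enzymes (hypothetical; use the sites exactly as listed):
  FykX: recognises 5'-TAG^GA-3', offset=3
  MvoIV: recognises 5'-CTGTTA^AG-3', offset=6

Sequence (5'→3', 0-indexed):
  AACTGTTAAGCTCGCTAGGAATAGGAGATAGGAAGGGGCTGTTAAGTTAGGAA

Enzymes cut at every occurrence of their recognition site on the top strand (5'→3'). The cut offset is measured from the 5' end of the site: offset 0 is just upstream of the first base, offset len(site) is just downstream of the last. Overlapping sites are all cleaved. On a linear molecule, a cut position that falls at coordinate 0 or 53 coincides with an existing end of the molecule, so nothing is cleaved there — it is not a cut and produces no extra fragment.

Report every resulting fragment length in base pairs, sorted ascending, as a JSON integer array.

Scan for sites:
  FykX TAGGA/3: at [15, 21, 28, 47] ⇒ [18, 24, 31, 50]
  MvoIV CTGTTAAG/6: at [2, 38] ⇒ [8, 44]

Pooled cuts: [8, 18, 24, 31, 44, 50]

Fragment lengths:
  [0,8): 8 bp
  [8,18): 10 bp
  [18,24): 6 bp
  [24,31): 7 bp
  [31,44): 13 bp
  [44,50): 6 bp
  [50,53): 3 bp

[3,6,6,7,8,10,13]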